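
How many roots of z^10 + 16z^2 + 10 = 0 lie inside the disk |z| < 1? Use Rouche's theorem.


Step 1: On |z| = 1 the three terms have sizes |z^10| = 1^10 = 1, |16z^2| = 16*1^2 = 16, |10| = 10
Step 2: The dominant term is g(z) = 16z^2; let h(z) = z^10 + 10 so f = g + h
Step 3: On |z| = 1: |g| = 16 and |h| <= 1 + 10 = 11
Step 4: Since 16 > 11, |h| < |g| on |z| = 1, so by Rouche f has the same number of zeros as g inside |z| < 1
Step 5: g(z) = 16z^2 has 2 zeros (at the origin, multiplicity 2) inside |z| < 1. Answer = 2

2


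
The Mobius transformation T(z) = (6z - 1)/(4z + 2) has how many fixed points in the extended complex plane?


Step 1: Fixed points satisfy T(z) = z
Step 2: 4z^2 - 4z + 1 = 0
Step 3: Discriminant = (-4)^2 - 4*4*1 = 0
Step 4: Number of fixed points = 1

1


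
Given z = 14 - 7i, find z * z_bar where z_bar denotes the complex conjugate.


Step 1: conj(z) = 14 + 7i
Step 2: z * conj(z) = 14^2 + (-7)^2
Step 3: = 196 + 49 = 245

245


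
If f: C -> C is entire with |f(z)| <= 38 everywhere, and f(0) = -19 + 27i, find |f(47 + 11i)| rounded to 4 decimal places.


Step 1: By Liouville's theorem, a bounded entire function is constant.
Step 2: f(z) = f(0) = -19 + 27i for all z.
Step 3: |f(w)| = |-19 + 27i| = sqrt(361 + 729)
Step 4: = 33.0151

33.0151


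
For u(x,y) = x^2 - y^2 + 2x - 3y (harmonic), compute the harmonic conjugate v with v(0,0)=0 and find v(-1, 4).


Step 1: v_x = -u_y = 2y + 3
Step 2: v_y = u_x = 2x + 2
Step 3: v = 2xy + 3x + 2y + C
Step 4: v(0,0) = 0 => C = 0
Step 5: v(-1, 4) = -3

-3


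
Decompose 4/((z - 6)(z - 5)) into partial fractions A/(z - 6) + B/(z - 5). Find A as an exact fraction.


Step 1: Multiply both sides by (z - 6) and set z = 6
Step 2: A = 4 / (6 - 5)
Step 3: A = 4 / 1
Step 4: A = 4

4


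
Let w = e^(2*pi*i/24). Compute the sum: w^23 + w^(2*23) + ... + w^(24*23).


Step 1: The sum sum_{j=1}^{n} w^(k*j) equals n if n | k, else 0.
Step 2: Here n = 24, k = 23
Step 3: Does n divide k? 24 | 23 -> False
Step 4: Sum = 0

0


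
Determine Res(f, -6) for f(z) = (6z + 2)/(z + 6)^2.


Step 1: Pole of order 2 at z = -6
Step 2: Res = lim d/dz [(z + 6)^2 * f(z)] as z -> -6
Step 3: (z + 6)^2 * f(z) = 6z + 2
Step 4: d/dz[6z + 2] = 6

6


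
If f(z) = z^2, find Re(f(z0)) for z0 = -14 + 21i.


Step 1: z0 = -14 + 21i
Step 2: z0^2 = (-14)^2 - 21^2 - 588i
Step 3: real part = 196 - 441 = -245

-245


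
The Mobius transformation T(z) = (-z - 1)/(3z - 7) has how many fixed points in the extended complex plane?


Step 1: Fixed points satisfy T(z) = z
Step 2: 3z^2 - 6z + 1 = 0
Step 3: Discriminant = (-6)^2 - 4*3*1 = 24
Step 4: Number of fixed points = 2

2


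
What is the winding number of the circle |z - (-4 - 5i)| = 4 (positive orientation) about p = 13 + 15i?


Step 1: Center c = (-4, -5), radius = 4
Step 2: |p - c|^2 = 17^2 + 20^2 = 689
Step 3: r^2 = 16
Step 4: |p-c| > r so winding number = 0

0


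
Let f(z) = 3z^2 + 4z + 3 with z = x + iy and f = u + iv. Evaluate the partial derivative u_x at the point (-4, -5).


Step 1: f(z) = 3(x+iy)^2 + 4(x+iy) + 3
Step 2: u = 3(x^2 - y^2) + 4x + 3
Step 3: u_x = 6x + 4
Step 4: At (-4, -5): u_x = -24 + 4 = -20

-20


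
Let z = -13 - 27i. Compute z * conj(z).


Step 1: conj(z) = -13 + 27i
Step 2: z * conj(z) = (-13)^2 + (-27)^2
Step 3: = 169 + 729 = 898

898


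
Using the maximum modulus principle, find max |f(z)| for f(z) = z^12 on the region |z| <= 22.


Step 1: On |z| = 22, |f(z)| = |z|^12 = 22^12
Step 2: By maximum modulus principle, maximum is on boundary.
Step 3: Maximum = 12855002631049216 = 12855002631049216

12855002631049216


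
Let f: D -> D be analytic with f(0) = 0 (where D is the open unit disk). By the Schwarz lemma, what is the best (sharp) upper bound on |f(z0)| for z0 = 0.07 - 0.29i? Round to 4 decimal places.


Step 1: Schwarz lemma: if f: D -> D is analytic with f(0) = 0, then |f(z)| <= |z| for all z in D, and this is sharp (f(z) = z).
Step 2: |z0|^2 = 0.07^2 + (-0.29)^2 = 0.089
Step 3: |z0| = sqrt(0.089) = 0.298329
Step 4: Best bound = |z0| = 0.2983

0.2983


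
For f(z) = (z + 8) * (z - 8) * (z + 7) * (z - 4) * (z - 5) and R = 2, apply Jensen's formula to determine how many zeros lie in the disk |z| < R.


Jensen's formula: (1/2pi)*integral log|f(Re^it)|dt = log|f(0)| + sum_{|a_k|<R} log(R/|a_k|)
Step 1: f(0) = 8 * (-8) * 7 * (-4) * (-5) = -8960
Step 2: log|f(0)| = log|-8| + log|8| + log|-7| + log|4| + log|5| = 9.1005
Step 3: Zeros inside |z| < 2: none
Step 4: Jensen sum = (empty sum) = 0
Step 5: n(R) = number of terms in the Jensen sum = count of zeros inside |z| < 2 = 0

0


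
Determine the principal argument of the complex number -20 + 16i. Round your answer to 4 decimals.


Step 1: z = -20 + 16i
Step 2: arg(z) = atan2(16, -20)
Step 3: arg(z) = 2.4669

2.4669


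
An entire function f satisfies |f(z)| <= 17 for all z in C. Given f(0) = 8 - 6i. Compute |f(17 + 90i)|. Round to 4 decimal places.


Step 1: By Liouville's theorem, a bounded entire function is constant.
Step 2: f(z) = f(0) = 8 - 6i for all z.
Step 3: |f(w)| = |8 - 6i| = sqrt(64 + 36)
Step 4: = 10.0

10.0


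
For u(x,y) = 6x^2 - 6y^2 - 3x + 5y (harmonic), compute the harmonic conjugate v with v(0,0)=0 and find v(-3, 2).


Step 1: v_x = -u_y = 12y - 5
Step 2: v_y = u_x = 12x - 3
Step 3: v = 12xy - 5x - 3y + C
Step 4: v(0,0) = 0 => C = 0
Step 5: v(-3, 2) = -63

-63


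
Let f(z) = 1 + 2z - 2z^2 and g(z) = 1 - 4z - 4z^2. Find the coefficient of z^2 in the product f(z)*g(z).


Step 1: z^2 term in f*g comes from: (1)*(-4z^2) + (2z)*(-4z) + (-2z^2)*(1)
Step 2: = -4 - 8 - 2
Step 3: = -14

-14


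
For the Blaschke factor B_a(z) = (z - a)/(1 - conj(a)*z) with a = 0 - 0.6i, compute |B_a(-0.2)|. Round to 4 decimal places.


Step 1: Numerator z0 - a = -0.2 - (0 - 0.6i) = -0.2 + 0.6i
Step 2: Denominator 1 - conj(a)*z0 = 1 - (0 + 0.6i)*(-0.2) = 1 + 0.12i
Step 3: |z0 - a|^2 = (-0.2)^2 + 0.6^2 = 0.4; |1 - conj(a)*z0|^2 = 1^2 + 0.12^2 = 1.0144
Step 4: |B_a(-0.2)| = sqrt(0.4 / 1.0144) = sqrt(0.394322)
Step 5: = 0.628

0.628


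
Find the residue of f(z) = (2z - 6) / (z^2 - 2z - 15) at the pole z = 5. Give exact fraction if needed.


Step 1: Q(z) = z^2 - 2z - 15 = (z - 5)(z + 3)
Step 2: Q'(z) = 2z - 2
Step 3: Q'(5) = 8, P(5) = 4
Step 4: Res = P(5)/Q'(5) = 4/8 = 1/2

1/2


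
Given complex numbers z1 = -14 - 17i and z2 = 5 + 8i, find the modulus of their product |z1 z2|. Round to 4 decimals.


Step 1: |z1| = sqrt((-14)^2 + (-17)^2) = sqrt(485)
Step 2: |z2| = sqrt(5^2 + 8^2) = sqrt(89)
Step 3: |z1*z2| = |z1|*|z2| = sqrt(485) * sqrt(89) = sqrt(485 * 89) = sqrt(43165)
Step 4: = 207.7619

207.7619


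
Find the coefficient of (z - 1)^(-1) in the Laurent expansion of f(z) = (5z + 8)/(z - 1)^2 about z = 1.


Step 1: Write the numerator in powers of (z - 1): 5z + 8 = 5(z - 1) + (5*1 + 8) = 5(z - 1) + 13
Step 2: Divide by (z - 1)^2: f(z) = 13(z - 1)^(-2) + 5(z - 1)^(-1)
Step 3: This finite sum is the Laurent series of f about z = 1.
Step 4: Coefficient of (z - 1)^(-1) = coefficient of (z - 1) in the re-centred numerator = 5

5


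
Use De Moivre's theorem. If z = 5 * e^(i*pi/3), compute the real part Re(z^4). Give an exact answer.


Step 1: By De Moivre's theorem, z^4 = 5^4 * e^(i*4*pi/3) = 625 * (cos(4*pi/3) + i*sin(4*pi/3))
Step 2: |z|^4 = 5^4 = 625
Step 3: The angle 4*pi/3 already lies in [0, 2*pi)
Step 4: cos(4*pi/3) = -1/2
Step 5: Re(z^4) = 625 * (-1/2) = -625/2

-625/2


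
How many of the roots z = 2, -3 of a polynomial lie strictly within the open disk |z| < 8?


Step 1: Check each root:
  z = 2: |2| = 2 < 8
  z = -3: |-3| = 3 < 8
Step 2: Count = 2

2


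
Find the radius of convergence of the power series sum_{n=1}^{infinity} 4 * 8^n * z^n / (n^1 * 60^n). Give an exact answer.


Step 1: General term a_n = 4 * 8^n / (n^1 * 60^n)
Step 2: By the root test, |a_n|^(1/n) = 4^(1/n) * 8 / (n^(1/n) * 60) -> 8/60 as n -> infinity (since 4^(1/n) -> 1 and n^(1/n) -> 1)
Step 3: R = 1/lim|a_n|^(1/n) = 60/8 = 15/2

15/2


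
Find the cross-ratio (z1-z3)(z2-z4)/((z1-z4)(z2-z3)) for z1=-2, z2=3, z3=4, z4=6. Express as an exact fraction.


Step 1: (z1-z3)(z2-z4) = (-6) * (-3) = 18
Step 2: (z1-z4)(z2-z3) = (-8) * (-1) = 8
Step 3: Cross-ratio = 18/8 = 9/4

9/4


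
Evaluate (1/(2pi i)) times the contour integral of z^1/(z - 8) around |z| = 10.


Step 1: f(z) = z^1, a = 8 is inside |z| = 10
Step 2: By Cauchy integral formula: (1/(2pi*i)) * integral = f(a)
Step 3: f(8) = 8^1 = 8

8


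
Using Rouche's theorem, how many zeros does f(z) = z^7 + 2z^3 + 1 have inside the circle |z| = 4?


Step 1: On |z| = 4 the three terms have sizes |z^7| = 4^7 = 16384, |2z^3| = 2*4^3 = 128, |1| = 1
Step 2: The dominant term is g(z) = z^7; let h(z) = 2z^3 + 1 so f = g + h
Step 3: On |z| = 4: |g| = 16384 and |h| <= 128 + 1 = 129
Step 4: Since 16384 > 129, |h| < |g| on |z| = 4, so by Rouche f has the same number of zeros as g inside |z| < 4
Step 5: g(z) = z^7 has 7 zeros (all at the origin) inside |z| < 4. Answer = 7

7


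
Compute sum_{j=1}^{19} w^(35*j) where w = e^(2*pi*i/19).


Step 1: The sum sum_{j=1}^{n} w^(k*j) equals n if n | k, else 0.
Step 2: Here n = 19, k = 35
Step 3: Does n divide k? 19 | 35 -> False
Step 4: Sum = 0

0


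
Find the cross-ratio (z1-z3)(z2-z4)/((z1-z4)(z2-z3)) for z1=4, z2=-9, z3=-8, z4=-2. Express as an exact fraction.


Step 1: (z1-z3)(z2-z4) = 12 * (-7) = -84
Step 2: (z1-z4)(z2-z3) = 6 * (-1) = -6
Step 3: Cross-ratio = 84/6 = 14

14


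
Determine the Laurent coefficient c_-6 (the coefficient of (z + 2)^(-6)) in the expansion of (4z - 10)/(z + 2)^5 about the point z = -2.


Step 1: Write the numerator in powers of (z + 2): 4z - 10 = 4(z + 2) + (4*(-2) - 10) = 4(z + 2) - 18
Step 2: Divide by (z + 2)^5: f(z) = -18(z + 2)^(-5) + 4(z + 2)^(-4)
Step 3: This finite sum is the Laurent series of f about z = -2.
Step 4: Only the powers -5 and -4 appear, so the coefficient of (z + 2)^(-6) = 0

0


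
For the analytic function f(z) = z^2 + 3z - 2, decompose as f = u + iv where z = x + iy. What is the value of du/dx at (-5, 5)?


Step 1: f(z) = (x+iy)^2 + 3(x+iy) - 2
Step 2: u = (x^2 - y^2) + 3x - 2
Step 3: u_x = 2x + 3
Step 4: At (-5, 5): u_x = -10 + 3 = -7

-7


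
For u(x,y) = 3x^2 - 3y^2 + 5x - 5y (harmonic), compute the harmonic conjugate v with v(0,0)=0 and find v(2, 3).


Step 1: v_x = -u_y = 6y + 5
Step 2: v_y = u_x = 6x + 5
Step 3: v = 6xy + 5x + 5y + C
Step 4: v(0,0) = 0 => C = 0
Step 5: v(2, 3) = 61

61


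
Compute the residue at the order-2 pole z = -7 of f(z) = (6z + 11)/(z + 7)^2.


Step 1: Pole of order 2 at z = -7
Step 2: Res = lim d/dz [(z + 7)^2 * f(z)] as z -> -7
Step 3: (z + 7)^2 * f(z) = 6z + 11
Step 4: d/dz[6z + 11] = 6

6


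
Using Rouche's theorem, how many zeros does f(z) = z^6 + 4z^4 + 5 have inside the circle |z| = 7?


Step 1: On |z| = 7 the three terms have sizes |z^6| = 7^6 = 117649, |4z^4| = 4*7^4 = 9604, |5| = 5
Step 2: The dominant term is g(z) = z^6; let h(z) = 4z^4 + 5 so f = g + h
Step 3: On |z| = 7: |g| = 117649 and |h| <= 9604 + 5 = 9609
Step 4: Since 117649 > 9609, |h| < |g| on |z| = 7, so by Rouche f has the same number of zeros as g inside |z| < 7
Step 5: g(z) = z^6 has 6 zeros (all at the origin) inside |z| < 7. Answer = 6

6


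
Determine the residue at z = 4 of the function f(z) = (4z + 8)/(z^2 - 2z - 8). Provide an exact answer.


Step 1: Q(z) = z^2 - 2z - 8 = (z - 4)(z + 2)
Step 2: Q'(z) = 2z - 2
Step 3: Q'(4) = 6, P(4) = 24
Step 4: Res = P(4)/Q'(4) = 24/6 = 4

4


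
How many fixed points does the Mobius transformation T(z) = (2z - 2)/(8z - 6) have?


Step 1: Fixed points satisfy T(z) = z
Step 2: 8z^2 - 8z + 2 = 0
Step 3: Discriminant = (-8)^2 - 4*8*2 = 0
Step 4: Number of fixed points = 1

1


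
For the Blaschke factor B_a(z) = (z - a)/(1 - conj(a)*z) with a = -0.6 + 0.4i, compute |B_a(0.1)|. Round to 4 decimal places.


Step 1: Numerator z0 - a = 0.1 - (-0.6 + 0.4i) = 0.7 - 0.4i
Step 2: Denominator 1 - conj(a)*z0 = 1 - (-0.6 - 0.4i)*0.1 = 1.06 + 0.04i
Step 3: |z0 - a|^2 = 0.7^2 + (-0.4)^2 = 0.65; |1 - conj(a)*z0|^2 = 1.06^2 + 0.04^2 = 1.1252
Step 4: |B_a(0.1)| = sqrt(0.65 / 1.1252) = sqrt(0.577675)
Step 5: = 0.76

0.76


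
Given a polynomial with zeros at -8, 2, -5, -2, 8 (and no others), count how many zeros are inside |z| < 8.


Step 1: Check each root:
  z = -8: |-8| = 8 >= 8
  z = 2: |2| = 2 < 8
  z = -5: |-5| = 5 < 8
  z = -2: |-2| = 2 < 8
  z = 8: |8| = 8 >= 8
Step 2: Count = 3

3


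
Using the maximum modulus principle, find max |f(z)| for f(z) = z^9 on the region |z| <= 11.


Step 1: On |z| = 11, |f(z)| = |z|^9 = 11^9
Step 2: By maximum modulus principle, maximum is on boundary.
Step 3: Maximum = 2357947691 = 2357947691

2357947691


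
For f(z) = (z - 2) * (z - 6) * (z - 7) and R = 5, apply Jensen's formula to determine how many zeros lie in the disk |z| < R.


Jensen's formula: (1/2pi)*integral log|f(Re^it)|dt = log|f(0)| + sum_{|a_k|<R} log(R/|a_k|)
Step 1: f(0) = (-2) * (-6) * (-7) = -84
Step 2: log|f(0)| = log|2| + log|6| + log|7| = 4.4308
Step 3: Zeros inside |z| < 5: 2
Step 4: Jensen sum = log(5/2) = 0.9163
Step 5: n(R) = number of terms in the Jensen sum = count of zeros inside |z| < 5 = 1

1


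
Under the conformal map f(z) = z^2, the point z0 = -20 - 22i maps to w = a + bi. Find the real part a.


Step 1: z0 = -20 - 22i
Step 2: z0^2 = (-20)^2 - (-22)^2 + 880i
Step 3: real part = 400 - 484 = -84

-84


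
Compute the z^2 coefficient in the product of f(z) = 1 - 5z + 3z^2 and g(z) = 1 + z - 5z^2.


Step 1: z^2 term in f*g comes from: (1)*(-5z^2) + (-5z)*(z) + (3z^2)*(1)
Step 2: = -5 - 5 + 3
Step 3: = -7

-7


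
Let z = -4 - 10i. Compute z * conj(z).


Step 1: conj(z) = -4 + 10i
Step 2: z * conj(z) = (-4)^2 + (-10)^2
Step 3: = 16 + 100 = 116

116


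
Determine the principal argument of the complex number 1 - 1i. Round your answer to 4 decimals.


Step 1: z = 1 - 1i
Step 2: arg(z) = atan2(-1, 1)
Step 3: arg(z) = -0.7854

-0.7854


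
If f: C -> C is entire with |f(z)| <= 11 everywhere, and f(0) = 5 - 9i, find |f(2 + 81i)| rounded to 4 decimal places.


Step 1: By Liouville's theorem, a bounded entire function is constant.
Step 2: f(z) = f(0) = 5 - 9i for all z.
Step 3: |f(w)| = |5 - 9i| = sqrt(25 + 81)
Step 4: = 10.2956

10.2956


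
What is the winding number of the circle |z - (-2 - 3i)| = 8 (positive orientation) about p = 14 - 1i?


Step 1: Center c = (-2, -3), radius = 8
Step 2: |p - c|^2 = 16^2 + 2^2 = 260
Step 3: r^2 = 64
Step 4: |p-c| > r so winding number = 0

0


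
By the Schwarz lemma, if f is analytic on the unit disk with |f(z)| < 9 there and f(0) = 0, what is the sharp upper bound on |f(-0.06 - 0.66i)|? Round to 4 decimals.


Step 1: g = f/9 maps D -> D with g(0) = 0, so by the Schwarz lemma |g(z)| <= |z|, i.e. |f(z)| <= 9|z|; this is sharp (f(z) = 9z).
Step 2: |z0|^2 = (-0.06)^2 + (-0.66)^2 = 0.4392
Step 3: |z0| = sqrt(0.4392) = 0.662722
Step 4: Best bound = 9 * |z0| = 9 * 0.662722 = 5.9645

5.9645


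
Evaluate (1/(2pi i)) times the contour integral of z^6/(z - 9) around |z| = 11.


Step 1: f(z) = z^6, a = 9 is inside |z| = 11
Step 2: By Cauchy integral formula: (1/(2pi*i)) * integral = f(a)
Step 3: f(9) = 9^6 = 531441

531441


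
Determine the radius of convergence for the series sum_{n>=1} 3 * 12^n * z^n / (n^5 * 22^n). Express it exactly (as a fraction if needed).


Step 1: General term a_n = 3 * 12^n / (n^5 * 22^n)
Step 2: By the root test, |a_n|^(1/n) = 3^(1/n) * 12 / (n^(5/n) * 22) -> 12/22 as n -> infinity (since 3^(1/n) -> 1 and n^(5/n) -> 1)
Step 3: R = 1/lim|a_n|^(1/n) = 22/12 = 11/6

11/6


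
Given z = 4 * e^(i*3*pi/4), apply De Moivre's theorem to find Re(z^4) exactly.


Step 1: By De Moivre's theorem, z^4 = 4^4 * e^(i*4*3*pi/4) = 256 * (cos(3*pi) + i*sin(3*pi))
Step 2: |z|^4 = 4^4 = 256
Step 3: Reduce the angle mod 2*pi: 3*pi - 2*pi = pi
Step 4: cos(pi) = -1
Step 5: Re(z^4) = 256 * (-1) = -256

-256


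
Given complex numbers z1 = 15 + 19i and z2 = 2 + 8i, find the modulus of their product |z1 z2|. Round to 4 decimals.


Step 1: |z1| = sqrt(15^2 + 19^2) = sqrt(586)
Step 2: |z2| = sqrt(2^2 + 8^2) = sqrt(68)
Step 3: |z1*z2| = |z1|*|z2| = sqrt(586) * sqrt(68) = sqrt(586 * 68) = sqrt(39848)
Step 4: = 199.6196

199.6196


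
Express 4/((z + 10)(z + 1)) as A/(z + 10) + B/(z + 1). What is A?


Step 1: Multiply both sides by (z + 10) and set z = -10
Step 2: A = 4 / (-10 + 1)
Step 3: A = 4 / (-9)
Step 4: A = -4/9

-4/9


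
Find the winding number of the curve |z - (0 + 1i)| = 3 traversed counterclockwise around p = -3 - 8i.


Step 1: Center c = (0, 1), radius = 3
Step 2: |p - c|^2 = (-3)^2 + (-9)^2 = 90
Step 3: r^2 = 9
Step 4: |p-c| > r so winding number = 0

0


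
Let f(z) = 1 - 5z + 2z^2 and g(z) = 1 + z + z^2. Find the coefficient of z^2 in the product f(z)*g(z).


Step 1: z^2 term in f*g comes from: (1)*(z^2) + (-5z)*(z) + (2z^2)*(1)
Step 2: = 1 - 5 + 2
Step 3: = -2

-2


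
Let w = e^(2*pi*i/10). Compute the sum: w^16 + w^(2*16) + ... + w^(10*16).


Step 1: The sum sum_{j=1}^{n} w^(k*j) equals n if n | k, else 0.
Step 2: Here n = 10, k = 16
Step 3: Does n divide k? 10 | 16 -> False
Step 4: Sum = 0

0


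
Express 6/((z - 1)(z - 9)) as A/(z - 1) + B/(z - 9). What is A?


Step 1: Multiply both sides by (z - 1) and set z = 1
Step 2: A = 6 / (1 - 9)
Step 3: A = 6 / (-8)
Step 4: A = -3/4

-3/4


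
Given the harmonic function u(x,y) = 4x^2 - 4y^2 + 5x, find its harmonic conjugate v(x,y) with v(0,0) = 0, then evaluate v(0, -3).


Step 1: v_x = -u_y = 8y + 0
Step 2: v_y = u_x = 8x + 5
Step 3: v = 8xy + 5y + C
Step 4: v(0,0) = 0 => C = 0
Step 5: v(0, -3) = -15

-15


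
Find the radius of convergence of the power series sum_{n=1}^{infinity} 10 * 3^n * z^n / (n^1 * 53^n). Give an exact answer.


Step 1: General term a_n = 10 * 3^n / (n^1 * 53^n)
Step 2: By the root test, |a_n|^(1/n) = 10^(1/n) * 3 / (n^(1/n) * 53) -> 3/53 as n -> infinity (since 10^(1/n) -> 1 and n^(1/n) -> 1)
Step 3: R = 1/lim|a_n|^(1/n) = 53/3

53/3


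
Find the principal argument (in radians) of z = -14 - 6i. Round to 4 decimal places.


Step 1: z = -14 - 6i
Step 2: arg(z) = atan2(-6, -14)
Step 3: arg(z) = -2.7367

-2.7367


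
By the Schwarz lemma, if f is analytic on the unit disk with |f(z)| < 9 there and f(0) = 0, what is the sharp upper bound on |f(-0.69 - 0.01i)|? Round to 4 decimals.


Step 1: g = f/9 maps D -> D with g(0) = 0, so by the Schwarz lemma |g(z)| <= |z|, i.e. |f(z)| <= 9|z|; this is sharp (f(z) = 9z).
Step 2: |z0|^2 = (-0.69)^2 + (-0.01)^2 = 0.4762
Step 3: |z0| = sqrt(0.4762) = 0.690072
Step 4: Best bound = 9 * |z0| = 9 * 0.690072 = 6.2107

6.2107


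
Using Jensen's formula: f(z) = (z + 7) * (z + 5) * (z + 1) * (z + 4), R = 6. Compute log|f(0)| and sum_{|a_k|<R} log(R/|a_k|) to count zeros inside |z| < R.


Jensen's formula: (1/2pi)*integral log|f(Re^it)|dt = log|f(0)| + sum_{|a_k|<R} log(R/|a_k|)
Step 1: f(0) = 7 * 5 * 1 * 4 = 140
Step 2: log|f(0)| = log|-7| + log|-5| + log|-1| + log|-4| = 4.9416
Step 3: Zeros inside |z| < 6: -5, -1, -4
Step 4: Jensen sum = log(6/5) + log(6/1) + log(6/4) = 2.3795
Step 5: n(R) = number of terms in the Jensen sum = count of zeros inside |z| < 6 = 3

3


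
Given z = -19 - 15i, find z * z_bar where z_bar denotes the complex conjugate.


Step 1: conj(z) = -19 + 15i
Step 2: z * conj(z) = (-19)^2 + (-15)^2
Step 3: = 361 + 225 = 586

586


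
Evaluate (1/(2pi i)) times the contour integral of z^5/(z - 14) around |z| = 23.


Step 1: f(z) = z^5, a = 14 is inside |z| = 23
Step 2: By Cauchy integral formula: (1/(2pi*i)) * integral = f(a)
Step 3: f(14) = 14^5 = 537824

537824


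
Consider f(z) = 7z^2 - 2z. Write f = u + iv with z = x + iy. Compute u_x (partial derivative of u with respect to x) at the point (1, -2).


Step 1: f(z) = 7(x+iy)^2 - 2(x+iy) + 0
Step 2: u = 7(x^2 - y^2) - 2x + 0
Step 3: u_x = 14x - 2
Step 4: At (1, -2): u_x = 14 - 2 = 12

12


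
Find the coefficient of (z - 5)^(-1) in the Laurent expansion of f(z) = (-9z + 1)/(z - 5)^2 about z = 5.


Step 1: Write the numerator in powers of (z - 5): -9z + 1 = -9(z - 5) + (-9*5 + 1) = -9(z - 5) - 44
Step 2: Divide by (z - 5)^2: f(z) = -44(z - 5)^(-2) - 9(z - 5)^(-1)
Step 3: This finite sum is the Laurent series of f about z = 5.
Step 4: Coefficient of (z - 5)^(-1) = coefficient of (z - 5) in the re-centred numerator = -9

-9


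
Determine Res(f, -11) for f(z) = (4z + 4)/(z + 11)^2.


Step 1: Pole of order 2 at z = -11
Step 2: Res = lim d/dz [(z + 11)^2 * f(z)] as z -> -11
Step 3: (z + 11)^2 * f(z) = 4z + 4
Step 4: d/dz[4z + 4] = 4

4


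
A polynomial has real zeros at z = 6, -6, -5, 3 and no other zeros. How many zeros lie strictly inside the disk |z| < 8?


Step 1: Check each root:
  z = 6: |6| = 6 < 8
  z = -6: |-6| = 6 < 8
  z = -5: |-5| = 5 < 8
  z = 3: |3| = 3 < 8
Step 2: Count = 4

4


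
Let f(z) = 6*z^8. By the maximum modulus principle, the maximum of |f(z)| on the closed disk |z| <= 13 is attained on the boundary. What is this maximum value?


Step 1: On |z| = 13, |f(z)| = 6 * |z|^8 = 6 * 13^8
Step 2: By maximum modulus principle, maximum is on boundary.
Step 3: Maximum = 6 * 815730721 = 4894384326

4894384326


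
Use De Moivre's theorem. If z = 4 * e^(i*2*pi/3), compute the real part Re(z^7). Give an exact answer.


Step 1: By De Moivre's theorem, z^7 = 4^7 * e^(i*7*2*pi/3) = 16384 * (cos(14*pi/3) + i*sin(14*pi/3))
Step 2: |z|^7 = 4^7 = 16384
Step 3: Reduce the angle mod 2*pi: 14*pi/3 - 4*pi = 2*pi/3
Step 4: cos(2*pi/3) = -1/2
Step 5: Re(z^7) = 16384 * (-1/2) = -8192

-8192


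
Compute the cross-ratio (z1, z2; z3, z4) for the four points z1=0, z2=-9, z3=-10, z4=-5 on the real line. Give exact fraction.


Step 1: (z1-z3)(z2-z4) = 10 * (-4) = -40
Step 2: (z1-z4)(z2-z3) = 5 * 1 = 5
Step 3: Cross-ratio = -40/5 = -8

-8


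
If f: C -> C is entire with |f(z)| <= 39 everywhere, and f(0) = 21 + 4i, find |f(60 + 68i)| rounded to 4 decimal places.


Step 1: By Liouville's theorem, a bounded entire function is constant.
Step 2: f(z) = f(0) = 21 + 4i for all z.
Step 3: |f(w)| = |21 + 4i| = sqrt(441 + 16)
Step 4: = 21.3776

21.3776


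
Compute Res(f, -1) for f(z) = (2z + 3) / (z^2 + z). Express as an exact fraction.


Step 1: Q(z) = z^2 + z = (z + 1)(z)
Step 2: Q'(z) = 2z + 1
Step 3: Q'(-1) = -1, P(-1) = 1
Step 4: Res = P(-1)/Q'(-1) = 1/(-1) = -1

-1


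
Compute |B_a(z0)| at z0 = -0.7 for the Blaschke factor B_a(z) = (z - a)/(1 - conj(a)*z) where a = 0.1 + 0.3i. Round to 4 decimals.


Step 1: Numerator z0 - a = -0.7 - (0.1 + 0.3i) = -0.8 - 0.3i
Step 2: Denominator 1 - conj(a)*z0 = 1 - (0.1 - 0.3i)*(-0.7) = 1.07 - 0.21i
Step 3: |z0 - a|^2 = (-0.8)^2 + (-0.3)^2 = 0.73; |1 - conj(a)*z0|^2 = 1.07^2 + (-0.21)^2 = 1.189
Step 4: |B_a(-0.7)| = sqrt(0.73 / 1.189) = sqrt(0.613961)
Step 5: = 0.7836

0.7836


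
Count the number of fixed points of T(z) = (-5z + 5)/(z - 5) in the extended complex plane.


Step 1: Fixed points satisfy T(z) = z
Step 2: z^2 - 5 = 0
Step 3: Discriminant = 0^2 - 4*1*(-5) = 20
Step 4: Number of fixed points = 2

2


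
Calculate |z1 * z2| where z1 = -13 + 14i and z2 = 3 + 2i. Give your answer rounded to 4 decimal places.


Step 1: |z1| = sqrt((-13)^2 + 14^2) = sqrt(365)
Step 2: |z2| = sqrt(3^2 + 2^2) = sqrt(13)
Step 3: |z1*z2| = |z1|*|z2| = sqrt(365) * sqrt(13) = sqrt(365 * 13) = sqrt(4745)
Step 4: = 68.884

68.884


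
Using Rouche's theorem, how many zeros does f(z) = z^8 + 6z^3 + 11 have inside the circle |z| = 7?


Step 1: On |z| = 7 the three terms have sizes |z^8| = 7^8 = 5764801, |6z^3| = 6*7^3 = 2058, |11| = 11
Step 2: The dominant term is g(z) = z^8; let h(z) = 6z^3 + 11 so f = g + h
Step 3: On |z| = 7: |g| = 5764801 and |h| <= 2058 + 11 = 2069
Step 4: Since 5764801 > 2069, |h| < |g| on |z| = 7, so by Rouche f has the same number of zeros as g inside |z| < 7
Step 5: g(z) = z^8 has 8 zeros (all at the origin) inside |z| < 7. Answer = 8

8


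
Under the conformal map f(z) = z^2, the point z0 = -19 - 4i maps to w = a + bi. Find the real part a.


Step 1: z0 = -19 - 4i
Step 2: z0^2 = (-19)^2 - (-4)^2 + 152i
Step 3: real part = 361 - 16 = 345

345


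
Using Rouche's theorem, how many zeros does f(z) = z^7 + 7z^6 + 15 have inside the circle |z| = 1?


Step 1: On |z| = 1 the three terms have sizes |z^7| = 1^7 = 1, |7z^6| = 7*1^6 = 7, |15| = 15
Step 2: The dominant term is g(z) = 15; let h(z) = z^7 + 7z^6 so f = g + h
Step 3: On |z| = 1: |g| = 15 and |h| <= 1 + 7 = 8
Step 4: Since 15 > 8, |h| < |g| on |z| = 1, so by Rouche f has the same number of zeros as g inside |z| < 1
Step 5: g(z) = 15 is a nonzero constant with no zeros inside |z| < 1. Answer = 0

0


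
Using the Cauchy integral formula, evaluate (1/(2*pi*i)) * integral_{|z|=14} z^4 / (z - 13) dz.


Step 1: f(z) = z^4, a = 13 is inside |z| = 14
Step 2: By Cauchy integral formula: (1/(2pi*i)) * integral = f(a)
Step 3: f(13) = 13^4 = 28561

28561


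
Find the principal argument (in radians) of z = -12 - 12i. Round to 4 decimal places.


Step 1: z = -12 - 12i
Step 2: arg(z) = atan2(-12, -12)
Step 3: arg(z) = -2.3562

-2.3562


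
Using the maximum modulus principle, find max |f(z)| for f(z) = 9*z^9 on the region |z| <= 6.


Step 1: On |z| = 6, |f(z)| = 9 * |z|^9 = 9 * 6^9
Step 2: By maximum modulus principle, maximum is on boundary.
Step 3: Maximum = 9 * 10077696 = 90699264

90699264


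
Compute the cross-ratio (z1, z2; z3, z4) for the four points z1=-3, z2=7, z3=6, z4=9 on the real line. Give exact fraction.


Step 1: (z1-z3)(z2-z4) = (-9) * (-2) = 18
Step 2: (z1-z4)(z2-z3) = (-12) * 1 = -12
Step 3: Cross-ratio = -18/12 = -3/2

-3/2


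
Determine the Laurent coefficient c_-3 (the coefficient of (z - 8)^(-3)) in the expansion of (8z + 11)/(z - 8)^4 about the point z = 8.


Step 1: Write the numerator in powers of (z - 8): 8z + 11 = 8(z - 8) + (8*8 + 11) = 8(z - 8) + 75
Step 2: Divide by (z - 8)^4: f(z) = 75(z - 8)^(-4) + 8(z - 8)^(-3)
Step 3: This finite sum is the Laurent series of f about z = 8.
Step 4: Coefficient of (z - 8)^(-3) = coefficient of (z - 8) in the re-centred numerator = 8

8


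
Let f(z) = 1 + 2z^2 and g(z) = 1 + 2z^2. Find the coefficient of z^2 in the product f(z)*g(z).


Step 1: z^2 term in f*g comes from: (1)*(2z^2) + (0)*(0) + (2z^2)*(1)
Step 2: = 2 + 0 + 2
Step 3: = 4

4


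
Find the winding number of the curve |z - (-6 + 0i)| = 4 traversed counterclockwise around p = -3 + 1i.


Step 1: Center c = (-6, 0), radius = 4
Step 2: |p - c|^2 = 3^2 + 1^2 = 10
Step 3: r^2 = 16
Step 4: |p-c| < r so winding number = 1

1


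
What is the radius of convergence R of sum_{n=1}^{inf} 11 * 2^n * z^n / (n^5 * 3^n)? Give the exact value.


Step 1: General term a_n = 11 * 2^n / (n^5 * 3^n)
Step 2: By the root test, |a_n|^(1/n) = 11^(1/n) * 2 / (n^(5/n) * 3) -> 2/3 as n -> infinity (since 11^(1/n) -> 1 and n^(5/n) -> 1)
Step 3: R = 1/lim|a_n|^(1/n) = 3/2

3/2


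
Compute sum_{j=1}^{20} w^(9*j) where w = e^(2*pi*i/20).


Step 1: The sum sum_{j=1}^{n} w^(k*j) equals n if n | k, else 0.
Step 2: Here n = 20, k = 9
Step 3: Does n divide k? 20 | 9 -> False
Step 4: Sum = 0

0


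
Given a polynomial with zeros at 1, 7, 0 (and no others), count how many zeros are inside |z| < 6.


Step 1: Check each root:
  z = 1: |1| = 1 < 6
  z = 7: |7| = 7 >= 6
  z = 0: |0| = 0 < 6
Step 2: Count = 2

2


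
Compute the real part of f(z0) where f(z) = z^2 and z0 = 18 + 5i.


Step 1: z0 = 18 + 5i
Step 2: z0^2 = 18^2 - 5^2 + 180i
Step 3: real part = 324 - 25 = 299

299


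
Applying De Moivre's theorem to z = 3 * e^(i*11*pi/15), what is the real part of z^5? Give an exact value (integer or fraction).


Step 1: By De Moivre's theorem, z^5 = 3^5 * e^(i*5*11*pi/15) = 243 * (cos(11*pi/3) + i*sin(11*pi/3))
Step 2: |z|^5 = 3^5 = 243
Step 3: Reduce the angle mod 2*pi: 11*pi/3 - 2*pi = 5*pi/3
Step 4: cos(5*pi/3) = 1/2
Step 5: Re(z^5) = 243 * 1/2 = 243/2

243/2


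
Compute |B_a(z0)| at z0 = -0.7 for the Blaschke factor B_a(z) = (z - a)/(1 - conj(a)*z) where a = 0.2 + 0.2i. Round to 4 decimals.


Step 1: Numerator z0 - a = -0.7 - (0.2 + 0.2i) = -0.9 - 0.2i
Step 2: Denominator 1 - conj(a)*z0 = 1 - (0.2 - 0.2i)*(-0.7) = 1.14 - 0.14i
Step 3: |z0 - a|^2 = (-0.9)^2 + (-0.2)^2 = 0.85; |1 - conj(a)*z0|^2 = 1.14^2 + (-0.14)^2 = 1.3192
Step 4: |B_a(-0.7)| = sqrt(0.85 / 1.3192) = sqrt(0.64433)
Step 5: = 0.8027

0.8027


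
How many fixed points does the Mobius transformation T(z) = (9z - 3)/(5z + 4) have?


Step 1: Fixed points satisfy T(z) = z
Step 2: 5z^2 - 5z + 3 = 0
Step 3: Discriminant = (-5)^2 - 4*5*3 = -35
Step 4: Number of fixed points = 2

2


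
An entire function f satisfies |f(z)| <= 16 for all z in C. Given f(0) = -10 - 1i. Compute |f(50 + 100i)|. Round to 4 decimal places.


Step 1: By Liouville's theorem, a bounded entire function is constant.
Step 2: f(z) = f(0) = -10 - 1i for all z.
Step 3: |f(w)| = |-10 - 1i| = sqrt(100 + 1)
Step 4: = 10.0499

10.0499


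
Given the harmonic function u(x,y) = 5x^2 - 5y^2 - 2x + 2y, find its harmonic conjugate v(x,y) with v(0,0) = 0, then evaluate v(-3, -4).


Step 1: v_x = -u_y = 10y - 2
Step 2: v_y = u_x = 10x - 2
Step 3: v = 10xy - 2x - 2y + C
Step 4: v(0,0) = 0 => C = 0
Step 5: v(-3, -4) = 134

134


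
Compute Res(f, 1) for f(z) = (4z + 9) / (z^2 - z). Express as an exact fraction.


Step 1: Q(z) = z^2 - z = (z - 1)(z)
Step 2: Q'(z) = 2z - 1
Step 3: Q'(1) = 1, P(1) = 13
Step 4: Res = P(1)/Q'(1) = 13/1 = 13

13


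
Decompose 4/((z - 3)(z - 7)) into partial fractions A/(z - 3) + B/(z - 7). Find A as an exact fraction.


Step 1: Multiply both sides by (z - 3) and set z = 3
Step 2: A = 4 / (3 - 7)
Step 3: A = 4 / (-4)
Step 4: A = -1

-1


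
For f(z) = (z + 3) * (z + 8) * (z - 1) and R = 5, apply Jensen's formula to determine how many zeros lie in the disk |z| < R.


Jensen's formula: (1/2pi)*integral log|f(Re^it)|dt = log|f(0)| + sum_{|a_k|<R} log(R/|a_k|)
Step 1: f(0) = 3 * 8 * (-1) = -24
Step 2: log|f(0)| = log|-3| + log|-8| + log|1| = 3.1781
Step 3: Zeros inside |z| < 5: -3, 1
Step 4: Jensen sum = log(5/3) + log(5/1) = 2.1203
Step 5: n(R) = number of terms in the Jensen sum = count of zeros inside |z| < 5 = 2

2


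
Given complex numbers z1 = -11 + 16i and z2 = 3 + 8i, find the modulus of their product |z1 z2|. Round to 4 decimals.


Step 1: |z1| = sqrt((-11)^2 + 16^2) = sqrt(377)
Step 2: |z2| = sqrt(3^2 + 8^2) = sqrt(73)
Step 3: |z1*z2| = |z1|*|z2| = sqrt(377) * sqrt(73) = sqrt(377 * 73) = sqrt(27521)
Step 4: = 165.8945

165.8945


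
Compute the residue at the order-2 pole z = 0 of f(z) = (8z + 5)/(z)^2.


Step 1: Pole of order 2 at z = 0
Step 2: Res = lim d/dz [(z)^2 * f(z)] as z -> 0
Step 3: (z)^2 * f(z) = 8z + 5
Step 4: d/dz[8z + 5] = 8

8


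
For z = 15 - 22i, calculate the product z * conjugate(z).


Step 1: conj(z) = 15 + 22i
Step 2: z * conj(z) = 15^2 + (-22)^2
Step 3: = 225 + 484 = 709

709


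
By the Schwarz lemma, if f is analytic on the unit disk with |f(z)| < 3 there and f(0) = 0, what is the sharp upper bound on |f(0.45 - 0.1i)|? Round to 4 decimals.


Step 1: g = f/3 maps D -> D with g(0) = 0, so by the Schwarz lemma |g(z)| <= |z|, i.e. |f(z)| <= 3|z|; this is sharp (f(z) = 3z).
Step 2: |z0|^2 = 0.45^2 + (-0.1)^2 = 0.2125
Step 3: |z0| = sqrt(0.2125) = 0.460977
Step 4: Best bound = 3 * |z0| = 3 * 0.460977 = 1.3829

1.3829


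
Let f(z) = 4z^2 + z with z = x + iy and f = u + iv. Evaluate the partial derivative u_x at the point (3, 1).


Step 1: f(z) = 4(x+iy)^2 + (x+iy) + 0
Step 2: u = 4(x^2 - y^2) + x + 0
Step 3: u_x = 8x + 1
Step 4: At (3, 1): u_x = 24 + 1 = 25

25


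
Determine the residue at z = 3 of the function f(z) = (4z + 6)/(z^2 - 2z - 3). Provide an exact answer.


Step 1: Q(z) = z^2 - 2z - 3 = (z - 3)(z + 1)
Step 2: Q'(z) = 2z - 2
Step 3: Q'(3) = 4, P(3) = 18
Step 4: Res = P(3)/Q'(3) = 18/4 = 9/2

9/2


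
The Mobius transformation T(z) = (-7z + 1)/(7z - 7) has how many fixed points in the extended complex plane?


Step 1: Fixed points satisfy T(z) = z
Step 2: 7z^2 - 1 = 0
Step 3: Discriminant = 0^2 - 4*7*(-1) = 28
Step 4: Number of fixed points = 2

2


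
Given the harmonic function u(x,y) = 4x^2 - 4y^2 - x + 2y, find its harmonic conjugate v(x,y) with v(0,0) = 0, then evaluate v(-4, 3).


Step 1: v_x = -u_y = 8y - 2
Step 2: v_y = u_x = 8x - 1
Step 3: v = 8xy - 2x - y + C
Step 4: v(0,0) = 0 => C = 0
Step 5: v(-4, 3) = -91

-91


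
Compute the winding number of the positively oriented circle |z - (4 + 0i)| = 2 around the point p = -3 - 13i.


Step 1: Center c = (4, 0), radius = 2
Step 2: |p - c|^2 = (-7)^2 + (-13)^2 = 218
Step 3: r^2 = 4
Step 4: |p-c| > r so winding number = 0

0


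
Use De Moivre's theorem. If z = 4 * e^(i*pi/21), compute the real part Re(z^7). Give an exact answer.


Step 1: By De Moivre's theorem, z^7 = 4^7 * e^(i*7*pi/21) = 16384 * (cos(pi/3) + i*sin(pi/3))
Step 2: |z|^7 = 4^7 = 16384
Step 3: The angle pi/3 already lies in [0, 2*pi)
Step 4: cos(pi/3) = 1/2
Step 5: Re(z^7) = 16384 * 1/2 = 8192

8192


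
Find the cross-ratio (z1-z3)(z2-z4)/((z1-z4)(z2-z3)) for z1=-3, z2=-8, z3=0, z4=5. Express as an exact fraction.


Step 1: (z1-z3)(z2-z4) = (-3) * (-13) = 39
Step 2: (z1-z4)(z2-z3) = (-8) * (-8) = 64
Step 3: Cross-ratio = 39/64 = 39/64

39/64


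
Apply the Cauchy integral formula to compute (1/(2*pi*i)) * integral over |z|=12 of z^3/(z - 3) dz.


Step 1: f(z) = z^3, a = 3 is inside |z| = 12
Step 2: By Cauchy integral formula: (1/(2pi*i)) * integral = f(a)
Step 3: f(3) = 3^3 = 27

27


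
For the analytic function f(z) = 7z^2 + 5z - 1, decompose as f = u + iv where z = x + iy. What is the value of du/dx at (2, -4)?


Step 1: f(z) = 7(x+iy)^2 + 5(x+iy) - 1
Step 2: u = 7(x^2 - y^2) + 5x - 1
Step 3: u_x = 14x + 5
Step 4: At (2, -4): u_x = 28 + 5 = 33

33


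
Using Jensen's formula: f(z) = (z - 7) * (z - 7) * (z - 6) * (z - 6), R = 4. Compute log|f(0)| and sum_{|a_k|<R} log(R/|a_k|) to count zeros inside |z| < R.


Jensen's formula: (1/2pi)*integral log|f(Re^it)|dt = log|f(0)| + sum_{|a_k|<R} log(R/|a_k|)
Step 1: f(0) = (-7) * (-7) * (-6) * (-6) = 1764
Step 2: log|f(0)| = log|7| + log|7| + log|6| + log|6| = 7.4753
Step 3: Zeros inside |z| < 4: none
Step 4: Jensen sum = (empty sum) = 0
Step 5: n(R) = number of terms in the Jensen sum = count of zeros inside |z| < 4 = 0

0


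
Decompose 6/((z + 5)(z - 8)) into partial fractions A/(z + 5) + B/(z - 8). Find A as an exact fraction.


Step 1: Multiply both sides by (z + 5) and set z = -5
Step 2: A = 6 / (-5 - 8)
Step 3: A = 6 / (-13)
Step 4: A = -6/13

-6/13


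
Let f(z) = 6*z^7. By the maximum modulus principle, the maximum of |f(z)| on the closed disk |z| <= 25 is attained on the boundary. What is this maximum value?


Step 1: On |z| = 25, |f(z)| = 6 * |z|^7 = 6 * 25^7
Step 2: By maximum modulus principle, maximum is on boundary.
Step 3: Maximum = 6 * 6103515625 = 36621093750

36621093750


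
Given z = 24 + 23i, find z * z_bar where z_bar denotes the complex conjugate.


Step 1: conj(z) = 24 - 23i
Step 2: z * conj(z) = 24^2 + 23^2
Step 3: = 576 + 529 = 1105

1105


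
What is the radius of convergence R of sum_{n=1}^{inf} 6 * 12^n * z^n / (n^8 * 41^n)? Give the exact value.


Step 1: General term a_n = 6 * 12^n / (n^8 * 41^n)
Step 2: By the root test, |a_n|^(1/n) = 6^(1/n) * 12 / (n^(8/n) * 41) -> 12/41 as n -> infinity (since 6^(1/n) -> 1 and n^(8/n) -> 1)
Step 3: R = 1/lim|a_n|^(1/n) = 41/12

41/12


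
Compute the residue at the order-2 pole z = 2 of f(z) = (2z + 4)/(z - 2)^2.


Step 1: Pole of order 2 at z = 2
Step 2: Res = lim d/dz [(z - 2)^2 * f(z)] as z -> 2
Step 3: (z - 2)^2 * f(z) = 2z + 4
Step 4: d/dz[2z + 4] = 2

2


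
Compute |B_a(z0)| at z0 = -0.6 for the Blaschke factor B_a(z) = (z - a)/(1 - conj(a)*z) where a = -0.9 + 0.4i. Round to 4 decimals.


Step 1: Numerator z0 - a = -0.6 - (-0.9 + 0.4i) = 0.3 - 0.4i
Step 2: Denominator 1 - conj(a)*z0 = 1 - (-0.9 - 0.4i)*(-0.6) = 0.46 - 0.24i
Step 3: |z0 - a|^2 = 0.3^2 + (-0.4)^2 = 0.25; |1 - conj(a)*z0|^2 = 0.46^2 + (-0.24)^2 = 0.2692
Step 4: |B_a(-0.6)| = sqrt(0.25 / 0.2692) = sqrt(0.928678)
Step 5: = 0.9637

0.9637


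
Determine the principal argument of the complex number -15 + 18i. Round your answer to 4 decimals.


Step 1: z = -15 + 18i
Step 2: arg(z) = atan2(18, -15)
Step 3: arg(z) = 2.2655

2.2655


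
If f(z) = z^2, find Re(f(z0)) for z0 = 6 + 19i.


Step 1: z0 = 6 + 19i
Step 2: z0^2 = 6^2 - 19^2 + 228i
Step 3: real part = 36 - 361 = -325

-325


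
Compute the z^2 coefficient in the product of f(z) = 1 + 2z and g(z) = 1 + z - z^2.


Step 1: z^2 term in f*g comes from: (1)*(-z^2) + (2z)*(z) + (0)*(1)
Step 2: = -1 + 2 + 0
Step 3: = 1

1


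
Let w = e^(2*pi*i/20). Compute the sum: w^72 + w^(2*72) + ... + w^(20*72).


Step 1: The sum sum_{j=1}^{n} w^(k*j) equals n if n | k, else 0.
Step 2: Here n = 20, k = 72
Step 3: Does n divide k? 20 | 72 -> False
Step 4: Sum = 0

0


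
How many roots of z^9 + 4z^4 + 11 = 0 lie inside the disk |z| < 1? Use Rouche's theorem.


Step 1: On |z| = 1 the three terms have sizes |z^9| = 1^9 = 1, |4z^4| = 4*1^4 = 4, |11| = 11
Step 2: The dominant term is g(z) = 11; let h(z) = z^9 + 4z^4 so f = g + h
Step 3: On |z| = 1: |g| = 11 and |h| <= 1 + 4 = 5
Step 4: Since 11 > 5, |h| < |g| on |z| = 1, so by Rouche f has the same number of zeros as g inside |z| < 1
Step 5: g(z) = 11 is a nonzero constant with no zeros inside |z| < 1. Answer = 0

0


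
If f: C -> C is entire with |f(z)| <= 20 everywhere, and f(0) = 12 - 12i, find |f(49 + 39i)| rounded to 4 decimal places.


Step 1: By Liouville's theorem, a bounded entire function is constant.
Step 2: f(z) = f(0) = 12 - 12i for all z.
Step 3: |f(w)| = |12 - 12i| = sqrt(144 + 144)
Step 4: = 16.9706

16.9706


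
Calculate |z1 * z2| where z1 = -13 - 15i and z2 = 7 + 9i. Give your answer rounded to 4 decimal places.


Step 1: |z1| = sqrt((-13)^2 + (-15)^2) = sqrt(394)
Step 2: |z2| = sqrt(7^2 + 9^2) = sqrt(130)
Step 3: |z1*z2| = |z1|*|z2| = sqrt(394) * sqrt(130) = sqrt(394 * 130) = sqrt(51220)
Step 4: = 226.3184

226.3184


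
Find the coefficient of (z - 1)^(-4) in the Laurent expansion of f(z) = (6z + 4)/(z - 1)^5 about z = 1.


Step 1: Write the numerator in powers of (z - 1): 6z + 4 = 6(z - 1) + (6*1 + 4) = 6(z - 1) + 10
Step 2: Divide by (z - 1)^5: f(z) = 10(z - 1)^(-5) + 6(z - 1)^(-4)
Step 3: This finite sum is the Laurent series of f about z = 1.
Step 4: Coefficient of (z - 1)^(-4) = coefficient of (z - 1) in the re-centred numerator = 6

6


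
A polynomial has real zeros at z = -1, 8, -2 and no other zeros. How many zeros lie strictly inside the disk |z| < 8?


Step 1: Check each root:
  z = -1: |-1| = 1 < 8
  z = 8: |8| = 8 >= 8
  z = -2: |-2| = 2 < 8
Step 2: Count = 2

2


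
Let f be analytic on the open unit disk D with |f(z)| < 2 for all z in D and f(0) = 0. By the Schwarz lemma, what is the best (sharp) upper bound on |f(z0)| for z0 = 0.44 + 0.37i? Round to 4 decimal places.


Step 1: g = f/2 maps D -> D with g(0) = 0, so by the Schwarz lemma |g(z)| <= |z|, i.e. |f(z)| <= 2|z|; this is sharp (f(z) = 2z).
Step 2: |z0|^2 = 0.44^2 + 0.37^2 = 0.3305
Step 3: |z0| = sqrt(0.3305) = 0.574891
Step 4: Best bound = 2 * |z0| = 2 * 0.574891 = 1.1498

1.1498


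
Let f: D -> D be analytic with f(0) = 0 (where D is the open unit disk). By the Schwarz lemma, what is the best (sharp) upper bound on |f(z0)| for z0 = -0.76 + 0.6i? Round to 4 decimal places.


Step 1: Schwarz lemma: if f: D -> D is analytic with f(0) = 0, then |f(z)| <= |z| for all z in D, and this is sharp (f(z) = z).
Step 2: |z0|^2 = (-0.76)^2 + 0.6^2 = 0.9376
Step 3: |z0| = sqrt(0.9376) = 0.968297
Step 4: Best bound = |z0| = 0.9683

0.9683


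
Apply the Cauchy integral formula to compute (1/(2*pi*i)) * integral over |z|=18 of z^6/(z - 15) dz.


Step 1: f(z) = z^6, a = 15 is inside |z| = 18
Step 2: By Cauchy integral formula: (1/(2pi*i)) * integral = f(a)
Step 3: f(15) = 15^6 = 11390625

11390625
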